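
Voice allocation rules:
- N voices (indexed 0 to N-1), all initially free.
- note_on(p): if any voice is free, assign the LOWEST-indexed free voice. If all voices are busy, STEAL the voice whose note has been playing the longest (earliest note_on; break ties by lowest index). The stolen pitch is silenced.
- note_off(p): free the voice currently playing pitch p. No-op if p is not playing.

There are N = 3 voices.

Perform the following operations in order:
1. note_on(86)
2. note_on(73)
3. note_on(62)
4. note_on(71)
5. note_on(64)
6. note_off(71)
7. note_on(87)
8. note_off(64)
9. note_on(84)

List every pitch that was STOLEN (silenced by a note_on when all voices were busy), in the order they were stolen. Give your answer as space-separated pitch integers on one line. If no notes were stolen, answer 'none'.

Op 1: note_on(86): voice 0 is free -> assigned | voices=[86 - -]
Op 2: note_on(73): voice 1 is free -> assigned | voices=[86 73 -]
Op 3: note_on(62): voice 2 is free -> assigned | voices=[86 73 62]
Op 4: note_on(71): all voices busy, STEAL voice 0 (pitch 86, oldest) -> assign | voices=[71 73 62]
Op 5: note_on(64): all voices busy, STEAL voice 1 (pitch 73, oldest) -> assign | voices=[71 64 62]
Op 6: note_off(71): free voice 0 | voices=[- 64 62]
Op 7: note_on(87): voice 0 is free -> assigned | voices=[87 64 62]
Op 8: note_off(64): free voice 1 | voices=[87 - 62]
Op 9: note_on(84): voice 1 is free -> assigned | voices=[87 84 62]

Answer: 86 73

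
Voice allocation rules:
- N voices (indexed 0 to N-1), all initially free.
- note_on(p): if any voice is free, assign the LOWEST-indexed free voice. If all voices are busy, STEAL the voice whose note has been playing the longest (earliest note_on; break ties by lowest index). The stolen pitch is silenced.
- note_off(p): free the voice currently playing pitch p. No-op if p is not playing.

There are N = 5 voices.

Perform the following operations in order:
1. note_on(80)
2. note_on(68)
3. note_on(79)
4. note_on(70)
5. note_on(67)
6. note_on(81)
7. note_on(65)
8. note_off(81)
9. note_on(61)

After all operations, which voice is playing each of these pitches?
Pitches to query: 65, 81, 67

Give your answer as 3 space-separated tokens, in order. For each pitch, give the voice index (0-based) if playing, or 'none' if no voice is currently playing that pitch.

Op 1: note_on(80): voice 0 is free -> assigned | voices=[80 - - - -]
Op 2: note_on(68): voice 1 is free -> assigned | voices=[80 68 - - -]
Op 3: note_on(79): voice 2 is free -> assigned | voices=[80 68 79 - -]
Op 4: note_on(70): voice 3 is free -> assigned | voices=[80 68 79 70 -]
Op 5: note_on(67): voice 4 is free -> assigned | voices=[80 68 79 70 67]
Op 6: note_on(81): all voices busy, STEAL voice 0 (pitch 80, oldest) -> assign | voices=[81 68 79 70 67]
Op 7: note_on(65): all voices busy, STEAL voice 1 (pitch 68, oldest) -> assign | voices=[81 65 79 70 67]
Op 8: note_off(81): free voice 0 | voices=[- 65 79 70 67]
Op 9: note_on(61): voice 0 is free -> assigned | voices=[61 65 79 70 67]

Answer: 1 none 4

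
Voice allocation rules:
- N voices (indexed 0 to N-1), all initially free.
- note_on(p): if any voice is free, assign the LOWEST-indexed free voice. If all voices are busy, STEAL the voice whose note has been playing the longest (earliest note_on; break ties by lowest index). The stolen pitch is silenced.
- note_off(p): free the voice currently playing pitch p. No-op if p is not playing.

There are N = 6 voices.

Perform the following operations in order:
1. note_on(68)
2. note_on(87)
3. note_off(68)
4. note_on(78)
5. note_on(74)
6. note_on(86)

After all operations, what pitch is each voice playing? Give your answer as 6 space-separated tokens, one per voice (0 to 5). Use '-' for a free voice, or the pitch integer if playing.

Op 1: note_on(68): voice 0 is free -> assigned | voices=[68 - - - - -]
Op 2: note_on(87): voice 1 is free -> assigned | voices=[68 87 - - - -]
Op 3: note_off(68): free voice 0 | voices=[- 87 - - - -]
Op 4: note_on(78): voice 0 is free -> assigned | voices=[78 87 - - - -]
Op 5: note_on(74): voice 2 is free -> assigned | voices=[78 87 74 - - -]
Op 6: note_on(86): voice 3 is free -> assigned | voices=[78 87 74 86 - -]

Answer: 78 87 74 86 - -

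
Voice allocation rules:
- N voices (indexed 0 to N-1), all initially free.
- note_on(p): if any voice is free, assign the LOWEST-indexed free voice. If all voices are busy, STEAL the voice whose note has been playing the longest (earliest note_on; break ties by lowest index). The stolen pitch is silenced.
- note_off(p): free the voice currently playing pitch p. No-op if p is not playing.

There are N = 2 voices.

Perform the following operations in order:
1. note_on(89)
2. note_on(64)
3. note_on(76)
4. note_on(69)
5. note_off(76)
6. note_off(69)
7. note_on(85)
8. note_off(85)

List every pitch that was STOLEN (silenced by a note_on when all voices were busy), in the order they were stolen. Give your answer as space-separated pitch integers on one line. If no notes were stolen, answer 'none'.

Answer: 89 64

Derivation:
Op 1: note_on(89): voice 0 is free -> assigned | voices=[89 -]
Op 2: note_on(64): voice 1 is free -> assigned | voices=[89 64]
Op 3: note_on(76): all voices busy, STEAL voice 0 (pitch 89, oldest) -> assign | voices=[76 64]
Op 4: note_on(69): all voices busy, STEAL voice 1 (pitch 64, oldest) -> assign | voices=[76 69]
Op 5: note_off(76): free voice 0 | voices=[- 69]
Op 6: note_off(69): free voice 1 | voices=[- -]
Op 7: note_on(85): voice 0 is free -> assigned | voices=[85 -]
Op 8: note_off(85): free voice 0 | voices=[- -]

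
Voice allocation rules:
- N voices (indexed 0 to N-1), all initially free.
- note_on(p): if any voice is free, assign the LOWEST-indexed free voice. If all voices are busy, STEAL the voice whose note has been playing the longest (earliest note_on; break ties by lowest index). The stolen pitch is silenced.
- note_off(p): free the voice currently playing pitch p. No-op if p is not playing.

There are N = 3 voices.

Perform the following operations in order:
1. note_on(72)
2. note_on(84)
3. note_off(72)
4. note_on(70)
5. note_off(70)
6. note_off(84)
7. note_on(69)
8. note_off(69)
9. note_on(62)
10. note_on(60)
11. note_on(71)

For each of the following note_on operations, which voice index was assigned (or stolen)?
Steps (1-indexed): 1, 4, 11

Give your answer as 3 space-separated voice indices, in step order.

Answer: 0 0 2

Derivation:
Op 1: note_on(72): voice 0 is free -> assigned | voices=[72 - -]
Op 2: note_on(84): voice 1 is free -> assigned | voices=[72 84 -]
Op 3: note_off(72): free voice 0 | voices=[- 84 -]
Op 4: note_on(70): voice 0 is free -> assigned | voices=[70 84 -]
Op 5: note_off(70): free voice 0 | voices=[- 84 -]
Op 6: note_off(84): free voice 1 | voices=[- - -]
Op 7: note_on(69): voice 0 is free -> assigned | voices=[69 - -]
Op 8: note_off(69): free voice 0 | voices=[- - -]
Op 9: note_on(62): voice 0 is free -> assigned | voices=[62 - -]
Op 10: note_on(60): voice 1 is free -> assigned | voices=[62 60 -]
Op 11: note_on(71): voice 2 is free -> assigned | voices=[62 60 71]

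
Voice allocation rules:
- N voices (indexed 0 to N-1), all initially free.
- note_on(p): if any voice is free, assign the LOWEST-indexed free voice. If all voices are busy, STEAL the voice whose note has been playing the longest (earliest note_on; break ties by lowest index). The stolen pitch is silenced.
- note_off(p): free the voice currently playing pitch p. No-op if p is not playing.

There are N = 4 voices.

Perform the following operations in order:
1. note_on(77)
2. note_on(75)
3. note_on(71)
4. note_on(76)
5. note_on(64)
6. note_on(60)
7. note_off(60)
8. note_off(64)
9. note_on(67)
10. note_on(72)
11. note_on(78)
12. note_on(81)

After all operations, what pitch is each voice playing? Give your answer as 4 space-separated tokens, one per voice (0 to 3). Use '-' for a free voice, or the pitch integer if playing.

Answer: 67 72 78 81

Derivation:
Op 1: note_on(77): voice 0 is free -> assigned | voices=[77 - - -]
Op 2: note_on(75): voice 1 is free -> assigned | voices=[77 75 - -]
Op 3: note_on(71): voice 2 is free -> assigned | voices=[77 75 71 -]
Op 4: note_on(76): voice 3 is free -> assigned | voices=[77 75 71 76]
Op 5: note_on(64): all voices busy, STEAL voice 0 (pitch 77, oldest) -> assign | voices=[64 75 71 76]
Op 6: note_on(60): all voices busy, STEAL voice 1 (pitch 75, oldest) -> assign | voices=[64 60 71 76]
Op 7: note_off(60): free voice 1 | voices=[64 - 71 76]
Op 8: note_off(64): free voice 0 | voices=[- - 71 76]
Op 9: note_on(67): voice 0 is free -> assigned | voices=[67 - 71 76]
Op 10: note_on(72): voice 1 is free -> assigned | voices=[67 72 71 76]
Op 11: note_on(78): all voices busy, STEAL voice 2 (pitch 71, oldest) -> assign | voices=[67 72 78 76]
Op 12: note_on(81): all voices busy, STEAL voice 3 (pitch 76, oldest) -> assign | voices=[67 72 78 81]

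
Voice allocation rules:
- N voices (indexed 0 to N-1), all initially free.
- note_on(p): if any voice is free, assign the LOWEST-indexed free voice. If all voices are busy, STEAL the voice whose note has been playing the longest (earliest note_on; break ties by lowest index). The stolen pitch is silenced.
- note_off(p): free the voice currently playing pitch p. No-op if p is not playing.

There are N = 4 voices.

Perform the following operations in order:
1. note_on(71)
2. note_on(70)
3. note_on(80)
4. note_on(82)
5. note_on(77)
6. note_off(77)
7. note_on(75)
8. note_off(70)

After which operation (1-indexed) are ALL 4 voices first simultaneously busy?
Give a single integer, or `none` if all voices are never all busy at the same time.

Answer: 4

Derivation:
Op 1: note_on(71): voice 0 is free -> assigned | voices=[71 - - -]
Op 2: note_on(70): voice 1 is free -> assigned | voices=[71 70 - -]
Op 3: note_on(80): voice 2 is free -> assigned | voices=[71 70 80 -]
Op 4: note_on(82): voice 3 is free -> assigned | voices=[71 70 80 82]
Op 5: note_on(77): all voices busy, STEAL voice 0 (pitch 71, oldest) -> assign | voices=[77 70 80 82]
Op 6: note_off(77): free voice 0 | voices=[- 70 80 82]
Op 7: note_on(75): voice 0 is free -> assigned | voices=[75 70 80 82]
Op 8: note_off(70): free voice 1 | voices=[75 - 80 82]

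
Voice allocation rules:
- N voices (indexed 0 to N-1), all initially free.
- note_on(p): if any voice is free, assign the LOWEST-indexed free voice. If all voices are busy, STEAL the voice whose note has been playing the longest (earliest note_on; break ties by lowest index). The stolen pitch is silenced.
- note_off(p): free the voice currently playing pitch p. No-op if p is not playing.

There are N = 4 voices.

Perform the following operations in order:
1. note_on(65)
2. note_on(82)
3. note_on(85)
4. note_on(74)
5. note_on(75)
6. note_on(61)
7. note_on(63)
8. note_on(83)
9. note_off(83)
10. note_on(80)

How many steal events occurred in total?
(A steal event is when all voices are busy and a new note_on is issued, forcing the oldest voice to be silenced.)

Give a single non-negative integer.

Op 1: note_on(65): voice 0 is free -> assigned | voices=[65 - - -]
Op 2: note_on(82): voice 1 is free -> assigned | voices=[65 82 - -]
Op 3: note_on(85): voice 2 is free -> assigned | voices=[65 82 85 -]
Op 4: note_on(74): voice 3 is free -> assigned | voices=[65 82 85 74]
Op 5: note_on(75): all voices busy, STEAL voice 0 (pitch 65, oldest) -> assign | voices=[75 82 85 74]
Op 6: note_on(61): all voices busy, STEAL voice 1 (pitch 82, oldest) -> assign | voices=[75 61 85 74]
Op 7: note_on(63): all voices busy, STEAL voice 2 (pitch 85, oldest) -> assign | voices=[75 61 63 74]
Op 8: note_on(83): all voices busy, STEAL voice 3 (pitch 74, oldest) -> assign | voices=[75 61 63 83]
Op 9: note_off(83): free voice 3 | voices=[75 61 63 -]
Op 10: note_on(80): voice 3 is free -> assigned | voices=[75 61 63 80]

Answer: 4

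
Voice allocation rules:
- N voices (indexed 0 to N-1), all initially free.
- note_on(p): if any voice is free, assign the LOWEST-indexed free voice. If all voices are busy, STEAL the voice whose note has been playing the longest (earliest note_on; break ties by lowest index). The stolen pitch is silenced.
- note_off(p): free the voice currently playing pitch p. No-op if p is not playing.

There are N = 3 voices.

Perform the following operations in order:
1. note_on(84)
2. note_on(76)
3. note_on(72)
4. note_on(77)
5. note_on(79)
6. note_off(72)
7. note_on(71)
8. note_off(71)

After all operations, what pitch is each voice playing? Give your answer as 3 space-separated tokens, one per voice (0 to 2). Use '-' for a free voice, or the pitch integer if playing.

Op 1: note_on(84): voice 0 is free -> assigned | voices=[84 - -]
Op 2: note_on(76): voice 1 is free -> assigned | voices=[84 76 -]
Op 3: note_on(72): voice 2 is free -> assigned | voices=[84 76 72]
Op 4: note_on(77): all voices busy, STEAL voice 0 (pitch 84, oldest) -> assign | voices=[77 76 72]
Op 5: note_on(79): all voices busy, STEAL voice 1 (pitch 76, oldest) -> assign | voices=[77 79 72]
Op 6: note_off(72): free voice 2 | voices=[77 79 -]
Op 7: note_on(71): voice 2 is free -> assigned | voices=[77 79 71]
Op 8: note_off(71): free voice 2 | voices=[77 79 -]

Answer: 77 79 -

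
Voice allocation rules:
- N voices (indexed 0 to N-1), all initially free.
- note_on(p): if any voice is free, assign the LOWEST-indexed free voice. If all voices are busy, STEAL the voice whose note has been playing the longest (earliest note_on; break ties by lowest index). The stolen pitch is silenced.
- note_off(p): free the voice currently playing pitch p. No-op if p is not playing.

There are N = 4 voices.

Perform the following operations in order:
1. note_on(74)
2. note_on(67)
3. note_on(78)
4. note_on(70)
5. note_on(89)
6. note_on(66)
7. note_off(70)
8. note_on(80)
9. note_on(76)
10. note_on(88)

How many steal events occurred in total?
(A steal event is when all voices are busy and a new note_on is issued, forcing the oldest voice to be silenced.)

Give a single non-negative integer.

Op 1: note_on(74): voice 0 is free -> assigned | voices=[74 - - -]
Op 2: note_on(67): voice 1 is free -> assigned | voices=[74 67 - -]
Op 3: note_on(78): voice 2 is free -> assigned | voices=[74 67 78 -]
Op 4: note_on(70): voice 3 is free -> assigned | voices=[74 67 78 70]
Op 5: note_on(89): all voices busy, STEAL voice 0 (pitch 74, oldest) -> assign | voices=[89 67 78 70]
Op 6: note_on(66): all voices busy, STEAL voice 1 (pitch 67, oldest) -> assign | voices=[89 66 78 70]
Op 7: note_off(70): free voice 3 | voices=[89 66 78 -]
Op 8: note_on(80): voice 3 is free -> assigned | voices=[89 66 78 80]
Op 9: note_on(76): all voices busy, STEAL voice 2 (pitch 78, oldest) -> assign | voices=[89 66 76 80]
Op 10: note_on(88): all voices busy, STEAL voice 0 (pitch 89, oldest) -> assign | voices=[88 66 76 80]

Answer: 4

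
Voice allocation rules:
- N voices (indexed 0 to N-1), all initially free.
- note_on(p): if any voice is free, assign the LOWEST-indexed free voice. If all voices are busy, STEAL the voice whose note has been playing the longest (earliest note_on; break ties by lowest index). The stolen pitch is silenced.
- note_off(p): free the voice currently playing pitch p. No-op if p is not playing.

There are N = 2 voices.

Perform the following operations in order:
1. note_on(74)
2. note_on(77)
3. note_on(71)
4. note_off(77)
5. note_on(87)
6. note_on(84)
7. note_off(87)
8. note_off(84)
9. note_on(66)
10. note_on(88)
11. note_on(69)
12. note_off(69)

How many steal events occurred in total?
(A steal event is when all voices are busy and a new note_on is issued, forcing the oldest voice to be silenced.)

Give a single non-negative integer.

Answer: 3

Derivation:
Op 1: note_on(74): voice 0 is free -> assigned | voices=[74 -]
Op 2: note_on(77): voice 1 is free -> assigned | voices=[74 77]
Op 3: note_on(71): all voices busy, STEAL voice 0 (pitch 74, oldest) -> assign | voices=[71 77]
Op 4: note_off(77): free voice 1 | voices=[71 -]
Op 5: note_on(87): voice 1 is free -> assigned | voices=[71 87]
Op 6: note_on(84): all voices busy, STEAL voice 0 (pitch 71, oldest) -> assign | voices=[84 87]
Op 7: note_off(87): free voice 1 | voices=[84 -]
Op 8: note_off(84): free voice 0 | voices=[- -]
Op 9: note_on(66): voice 0 is free -> assigned | voices=[66 -]
Op 10: note_on(88): voice 1 is free -> assigned | voices=[66 88]
Op 11: note_on(69): all voices busy, STEAL voice 0 (pitch 66, oldest) -> assign | voices=[69 88]
Op 12: note_off(69): free voice 0 | voices=[- 88]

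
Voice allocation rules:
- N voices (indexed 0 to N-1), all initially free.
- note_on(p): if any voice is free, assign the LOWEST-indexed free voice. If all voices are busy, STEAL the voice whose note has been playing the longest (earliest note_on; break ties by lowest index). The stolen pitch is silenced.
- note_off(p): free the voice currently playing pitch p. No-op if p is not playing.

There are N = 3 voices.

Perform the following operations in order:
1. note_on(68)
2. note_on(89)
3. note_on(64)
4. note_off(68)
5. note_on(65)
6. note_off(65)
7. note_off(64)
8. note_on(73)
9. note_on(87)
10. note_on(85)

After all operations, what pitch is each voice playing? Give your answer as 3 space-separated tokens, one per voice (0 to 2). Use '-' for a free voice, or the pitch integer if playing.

Op 1: note_on(68): voice 0 is free -> assigned | voices=[68 - -]
Op 2: note_on(89): voice 1 is free -> assigned | voices=[68 89 -]
Op 3: note_on(64): voice 2 is free -> assigned | voices=[68 89 64]
Op 4: note_off(68): free voice 0 | voices=[- 89 64]
Op 5: note_on(65): voice 0 is free -> assigned | voices=[65 89 64]
Op 6: note_off(65): free voice 0 | voices=[- 89 64]
Op 7: note_off(64): free voice 2 | voices=[- 89 -]
Op 8: note_on(73): voice 0 is free -> assigned | voices=[73 89 -]
Op 9: note_on(87): voice 2 is free -> assigned | voices=[73 89 87]
Op 10: note_on(85): all voices busy, STEAL voice 1 (pitch 89, oldest) -> assign | voices=[73 85 87]

Answer: 73 85 87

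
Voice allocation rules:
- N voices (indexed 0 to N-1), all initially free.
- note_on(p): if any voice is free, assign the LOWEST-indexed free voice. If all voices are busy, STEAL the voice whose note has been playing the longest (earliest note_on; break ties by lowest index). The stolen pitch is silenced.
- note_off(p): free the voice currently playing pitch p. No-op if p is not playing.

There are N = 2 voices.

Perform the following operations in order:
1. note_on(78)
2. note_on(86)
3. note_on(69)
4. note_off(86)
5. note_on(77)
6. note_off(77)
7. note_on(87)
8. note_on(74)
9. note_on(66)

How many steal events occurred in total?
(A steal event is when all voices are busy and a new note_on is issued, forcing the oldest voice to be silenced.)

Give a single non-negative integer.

Answer: 3

Derivation:
Op 1: note_on(78): voice 0 is free -> assigned | voices=[78 -]
Op 2: note_on(86): voice 1 is free -> assigned | voices=[78 86]
Op 3: note_on(69): all voices busy, STEAL voice 0 (pitch 78, oldest) -> assign | voices=[69 86]
Op 4: note_off(86): free voice 1 | voices=[69 -]
Op 5: note_on(77): voice 1 is free -> assigned | voices=[69 77]
Op 6: note_off(77): free voice 1 | voices=[69 -]
Op 7: note_on(87): voice 1 is free -> assigned | voices=[69 87]
Op 8: note_on(74): all voices busy, STEAL voice 0 (pitch 69, oldest) -> assign | voices=[74 87]
Op 9: note_on(66): all voices busy, STEAL voice 1 (pitch 87, oldest) -> assign | voices=[74 66]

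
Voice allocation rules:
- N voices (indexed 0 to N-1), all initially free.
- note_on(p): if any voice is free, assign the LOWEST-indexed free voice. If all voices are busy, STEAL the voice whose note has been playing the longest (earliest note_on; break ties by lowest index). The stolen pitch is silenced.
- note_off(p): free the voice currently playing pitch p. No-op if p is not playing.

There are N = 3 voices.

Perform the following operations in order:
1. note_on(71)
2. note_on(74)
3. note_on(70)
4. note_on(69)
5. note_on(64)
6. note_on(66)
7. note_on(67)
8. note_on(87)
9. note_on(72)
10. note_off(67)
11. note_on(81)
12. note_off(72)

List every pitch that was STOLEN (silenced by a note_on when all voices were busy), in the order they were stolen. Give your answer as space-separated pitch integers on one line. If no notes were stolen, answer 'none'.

Op 1: note_on(71): voice 0 is free -> assigned | voices=[71 - -]
Op 2: note_on(74): voice 1 is free -> assigned | voices=[71 74 -]
Op 3: note_on(70): voice 2 is free -> assigned | voices=[71 74 70]
Op 4: note_on(69): all voices busy, STEAL voice 0 (pitch 71, oldest) -> assign | voices=[69 74 70]
Op 5: note_on(64): all voices busy, STEAL voice 1 (pitch 74, oldest) -> assign | voices=[69 64 70]
Op 6: note_on(66): all voices busy, STEAL voice 2 (pitch 70, oldest) -> assign | voices=[69 64 66]
Op 7: note_on(67): all voices busy, STEAL voice 0 (pitch 69, oldest) -> assign | voices=[67 64 66]
Op 8: note_on(87): all voices busy, STEAL voice 1 (pitch 64, oldest) -> assign | voices=[67 87 66]
Op 9: note_on(72): all voices busy, STEAL voice 2 (pitch 66, oldest) -> assign | voices=[67 87 72]
Op 10: note_off(67): free voice 0 | voices=[- 87 72]
Op 11: note_on(81): voice 0 is free -> assigned | voices=[81 87 72]
Op 12: note_off(72): free voice 2 | voices=[81 87 -]

Answer: 71 74 70 69 64 66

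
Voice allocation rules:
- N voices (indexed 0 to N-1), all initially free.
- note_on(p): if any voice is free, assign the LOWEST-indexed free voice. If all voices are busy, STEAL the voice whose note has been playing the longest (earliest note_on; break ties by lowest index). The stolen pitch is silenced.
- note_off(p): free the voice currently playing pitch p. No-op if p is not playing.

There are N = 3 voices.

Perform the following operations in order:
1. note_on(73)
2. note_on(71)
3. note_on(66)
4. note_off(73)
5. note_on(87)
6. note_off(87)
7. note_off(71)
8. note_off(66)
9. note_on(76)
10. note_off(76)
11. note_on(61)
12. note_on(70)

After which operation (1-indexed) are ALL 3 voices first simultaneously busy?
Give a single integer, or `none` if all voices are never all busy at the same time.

Answer: 3

Derivation:
Op 1: note_on(73): voice 0 is free -> assigned | voices=[73 - -]
Op 2: note_on(71): voice 1 is free -> assigned | voices=[73 71 -]
Op 3: note_on(66): voice 2 is free -> assigned | voices=[73 71 66]
Op 4: note_off(73): free voice 0 | voices=[- 71 66]
Op 5: note_on(87): voice 0 is free -> assigned | voices=[87 71 66]
Op 6: note_off(87): free voice 0 | voices=[- 71 66]
Op 7: note_off(71): free voice 1 | voices=[- - 66]
Op 8: note_off(66): free voice 2 | voices=[- - -]
Op 9: note_on(76): voice 0 is free -> assigned | voices=[76 - -]
Op 10: note_off(76): free voice 0 | voices=[- - -]
Op 11: note_on(61): voice 0 is free -> assigned | voices=[61 - -]
Op 12: note_on(70): voice 1 is free -> assigned | voices=[61 70 -]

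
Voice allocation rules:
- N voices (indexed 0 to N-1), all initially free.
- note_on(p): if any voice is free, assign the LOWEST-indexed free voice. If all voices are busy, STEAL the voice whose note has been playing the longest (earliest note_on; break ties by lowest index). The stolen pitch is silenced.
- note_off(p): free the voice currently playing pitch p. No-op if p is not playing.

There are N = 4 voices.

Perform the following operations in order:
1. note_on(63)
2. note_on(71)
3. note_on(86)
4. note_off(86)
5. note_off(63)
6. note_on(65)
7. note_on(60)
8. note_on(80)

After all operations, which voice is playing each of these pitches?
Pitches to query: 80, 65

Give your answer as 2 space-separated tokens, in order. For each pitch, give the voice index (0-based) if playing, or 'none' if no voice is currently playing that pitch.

Op 1: note_on(63): voice 0 is free -> assigned | voices=[63 - - -]
Op 2: note_on(71): voice 1 is free -> assigned | voices=[63 71 - -]
Op 3: note_on(86): voice 2 is free -> assigned | voices=[63 71 86 -]
Op 4: note_off(86): free voice 2 | voices=[63 71 - -]
Op 5: note_off(63): free voice 0 | voices=[- 71 - -]
Op 6: note_on(65): voice 0 is free -> assigned | voices=[65 71 - -]
Op 7: note_on(60): voice 2 is free -> assigned | voices=[65 71 60 -]
Op 8: note_on(80): voice 3 is free -> assigned | voices=[65 71 60 80]

Answer: 3 0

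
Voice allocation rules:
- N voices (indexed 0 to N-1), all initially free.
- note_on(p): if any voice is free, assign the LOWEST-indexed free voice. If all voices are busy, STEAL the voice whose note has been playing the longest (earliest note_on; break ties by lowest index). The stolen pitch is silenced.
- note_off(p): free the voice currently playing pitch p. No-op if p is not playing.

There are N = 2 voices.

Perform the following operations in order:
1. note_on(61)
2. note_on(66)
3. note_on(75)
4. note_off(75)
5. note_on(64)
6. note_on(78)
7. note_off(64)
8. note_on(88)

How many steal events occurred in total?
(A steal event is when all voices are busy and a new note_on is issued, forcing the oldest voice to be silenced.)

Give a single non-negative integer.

Op 1: note_on(61): voice 0 is free -> assigned | voices=[61 -]
Op 2: note_on(66): voice 1 is free -> assigned | voices=[61 66]
Op 3: note_on(75): all voices busy, STEAL voice 0 (pitch 61, oldest) -> assign | voices=[75 66]
Op 4: note_off(75): free voice 0 | voices=[- 66]
Op 5: note_on(64): voice 0 is free -> assigned | voices=[64 66]
Op 6: note_on(78): all voices busy, STEAL voice 1 (pitch 66, oldest) -> assign | voices=[64 78]
Op 7: note_off(64): free voice 0 | voices=[- 78]
Op 8: note_on(88): voice 0 is free -> assigned | voices=[88 78]

Answer: 2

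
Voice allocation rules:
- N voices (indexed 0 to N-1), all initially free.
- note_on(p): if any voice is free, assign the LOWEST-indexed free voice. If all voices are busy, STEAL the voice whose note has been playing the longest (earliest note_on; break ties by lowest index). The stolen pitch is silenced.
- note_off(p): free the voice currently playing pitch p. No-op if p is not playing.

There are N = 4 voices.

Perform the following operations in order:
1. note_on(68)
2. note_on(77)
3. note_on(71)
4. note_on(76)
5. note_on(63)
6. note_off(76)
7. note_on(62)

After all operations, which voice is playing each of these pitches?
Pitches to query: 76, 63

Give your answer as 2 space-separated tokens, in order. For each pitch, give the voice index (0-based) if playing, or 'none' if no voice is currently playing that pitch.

Op 1: note_on(68): voice 0 is free -> assigned | voices=[68 - - -]
Op 2: note_on(77): voice 1 is free -> assigned | voices=[68 77 - -]
Op 3: note_on(71): voice 2 is free -> assigned | voices=[68 77 71 -]
Op 4: note_on(76): voice 3 is free -> assigned | voices=[68 77 71 76]
Op 5: note_on(63): all voices busy, STEAL voice 0 (pitch 68, oldest) -> assign | voices=[63 77 71 76]
Op 6: note_off(76): free voice 3 | voices=[63 77 71 -]
Op 7: note_on(62): voice 3 is free -> assigned | voices=[63 77 71 62]

Answer: none 0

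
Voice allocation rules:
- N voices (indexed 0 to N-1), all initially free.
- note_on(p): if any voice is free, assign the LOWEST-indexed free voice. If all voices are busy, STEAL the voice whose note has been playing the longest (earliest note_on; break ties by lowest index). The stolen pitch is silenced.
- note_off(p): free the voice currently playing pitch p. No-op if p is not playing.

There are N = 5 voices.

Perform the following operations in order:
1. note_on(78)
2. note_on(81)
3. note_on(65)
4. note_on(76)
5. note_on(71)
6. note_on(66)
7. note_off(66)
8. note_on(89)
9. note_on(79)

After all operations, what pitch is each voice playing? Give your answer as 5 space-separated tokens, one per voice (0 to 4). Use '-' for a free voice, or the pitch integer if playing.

Answer: 89 79 65 76 71

Derivation:
Op 1: note_on(78): voice 0 is free -> assigned | voices=[78 - - - -]
Op 2: note_on(81): voice 1 is free -> assigned | voices=[78 81 - - -]
Op 3: note_on(65): voice 2 is free -> assigned | voices=[78 81 65 - -]
Op 4: note_on(76): voice 3 is free -> assigned | voices=[78 81 65 76 -]
Op 5: note_on(71): voice 4 is free -> assigned | voices=[78 81 65 76 71]
Op 6: note_on(66): all voices busy, STEAL voice 0 (pitch 78, oldest) -> assign | voices=[66 81 65 76 71]
Op 7: note_off(66): free voice 0 | voices=[- 81 65 76 71]
Op 8: note_on(89): voice 0 is free -> assigned | voices=[89 81 65 76 71]
Op 9: note_on(79): all voices busy, STEAL voice 1 (pitch 81, oldest) -> assign | voices=[89 79 65 76 71]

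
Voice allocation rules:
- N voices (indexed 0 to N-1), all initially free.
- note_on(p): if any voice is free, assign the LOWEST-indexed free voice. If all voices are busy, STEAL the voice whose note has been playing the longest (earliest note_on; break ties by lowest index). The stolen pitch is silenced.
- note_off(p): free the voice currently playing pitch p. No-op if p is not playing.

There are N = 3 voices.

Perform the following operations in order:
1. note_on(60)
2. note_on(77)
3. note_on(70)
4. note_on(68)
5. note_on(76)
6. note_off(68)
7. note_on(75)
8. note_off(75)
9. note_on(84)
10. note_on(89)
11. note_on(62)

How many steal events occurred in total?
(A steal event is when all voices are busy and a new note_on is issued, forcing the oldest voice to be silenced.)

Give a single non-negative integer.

Answer: 4

Derivation:
Op 1: note_on(60): voice 0 is free -> assigned | voices=[60 - -]
Op 2: note_on(77): voice 1 is free -> assigned | voices=[60 77 -]
Op 3: note_on(70): voice 2 is free -> assigned | voices=[60 77 70]
Op 4: note_on(68): all voices busy, STEAL voice 0 (pitch 60, oldest) -> assign | voices=[68 77 70]
Op 5: note_on(76): all voices busy, STEAL voice 1 (pitch 77, oldest) -> assign | voices=[68 76 70]
Op 6: note_off(68): free voice 0 | voices=[- 76 70]
Op 7: note_on(75): voice 0 is free -> assigned | voices=[75 76 70]
Op 8: note_off(75): free voice 0 | voices=[- 76 70]
Op 9: note_on(84): voice 0 is free -> assigned | voices=[84 76 70]
Op 10: note_on(89): all voices busy, STEAL voice 2 (pitch 70, oldest) -> assign | voices=[84 76 89]
Op 11: note_on(62): all voices busy, STEAL voice 1 (pitch 76, oldest) -> assign | voices=[84 62 89]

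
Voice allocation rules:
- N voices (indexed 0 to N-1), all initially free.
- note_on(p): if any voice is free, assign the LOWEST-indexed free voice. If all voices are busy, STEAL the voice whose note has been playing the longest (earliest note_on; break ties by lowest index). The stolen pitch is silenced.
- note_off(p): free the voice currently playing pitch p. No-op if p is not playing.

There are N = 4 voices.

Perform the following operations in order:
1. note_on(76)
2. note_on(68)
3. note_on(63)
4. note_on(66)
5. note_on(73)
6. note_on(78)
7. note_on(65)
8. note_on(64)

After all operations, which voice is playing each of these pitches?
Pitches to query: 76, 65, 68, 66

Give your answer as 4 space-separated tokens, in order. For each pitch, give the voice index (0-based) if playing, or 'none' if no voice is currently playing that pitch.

Op 1: note_on(76): voice 0 is free -> assigned | voices=[76 - - -]
Op 2: note_on(68): voice 1 is free -> assigned | voices=[76 68 - -]
Op 3: note_on(63): voice 2 is free -> assigned | voices=[76 68 63 -]
Op 4: note_on(66): voice 3 is free -> assigned | voices=[76 68 63 66]
Op 5: note_on(73): all voices busy, STEAL voice 0 (pitch 76, oldest) -> assign | voices=[73 68 63 66]
Op 6: note_on(78): all voices busy, STEAL voice 1 (pitch 68, oldest) -> assign | voices=[73 78 63 66]
Op 7: note_on(65): all voices busy, STEAL voice 2 (pitch 63, oldest) -> assign | voices=[73 78 65 66]
Op 8: note_on(64): all voices busy, STEAL voice 3 (pitch 66, oldest) -> assign | voices=[73 78 65 64]

Answer: none 2 none none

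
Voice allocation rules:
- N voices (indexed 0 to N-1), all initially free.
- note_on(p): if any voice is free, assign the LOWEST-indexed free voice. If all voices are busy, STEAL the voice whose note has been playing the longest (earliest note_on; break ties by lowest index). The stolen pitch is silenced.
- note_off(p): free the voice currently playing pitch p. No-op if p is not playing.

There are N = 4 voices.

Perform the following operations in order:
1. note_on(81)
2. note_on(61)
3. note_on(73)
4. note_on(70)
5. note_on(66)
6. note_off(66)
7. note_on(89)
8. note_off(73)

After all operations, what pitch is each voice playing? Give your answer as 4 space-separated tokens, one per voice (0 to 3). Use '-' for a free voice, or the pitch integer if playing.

Op 1: note_on(81): voice 0 is free -> assigned | voices=[81 - - -]
Op 2: note_on(61): voice 1 is free -> assigned | voices=[81 61 - -]
Op 3: note_on(73): voice 2 is free -> assigned | voices=[81 61 73 -]
Op 4: note_on(70): voice 3 is free -> assigned | voices=[81 61 73 70]
Op 5: note_on(66): all voices busy, STEAL voice 0 (pitch 81, oldest) -> assign | voices=[66 61 73 70]
Op 6: note_off(66): free voice 0 | voices=[- 61 73 70]
Op 7: note_on(89): voice 0 is free -> assigned | voices=[89 61 73 70]
Op 8: note_off(73): free voice 2 | voices=[89 61 - 70]

Answer: 89 61 - 70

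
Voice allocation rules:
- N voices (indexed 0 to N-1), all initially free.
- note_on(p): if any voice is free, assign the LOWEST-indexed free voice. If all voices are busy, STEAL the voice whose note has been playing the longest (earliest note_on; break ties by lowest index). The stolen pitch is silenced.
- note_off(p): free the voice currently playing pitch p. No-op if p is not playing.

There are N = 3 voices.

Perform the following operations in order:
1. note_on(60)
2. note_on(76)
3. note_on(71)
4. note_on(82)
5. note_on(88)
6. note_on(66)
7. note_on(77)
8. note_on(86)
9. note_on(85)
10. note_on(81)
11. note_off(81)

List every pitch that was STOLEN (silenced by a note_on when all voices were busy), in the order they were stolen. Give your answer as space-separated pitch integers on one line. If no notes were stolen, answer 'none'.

Op 1: note_on(60): voice 0 is free -> assigned | voices=[60 - -]
Op 2: note_on(76): voice 1 is free -> assigned | voices=[60 76 -]
Op 3: note_on(71): voice 2 is free -> assigned | voices=[60 76 71]
Op 4: note_on(82): all voices busy, STEAL voice 0 (pitch 60, oldest) -> assign | voices=[82 76 71]
Op 5: note_on(88): all voices busy, STEAL voice 1 (pitch 76, oldest) -> assign | voices=[82 88 71]
Op 6: note_on(66): all voices busy, STEAL voice 2 (pitch 71, oldest) -> assign | voices=[82 88 66]
Op 7: note_on(77): all voices busy, STEAL voice 0 (pitch 82, oldest) -> assign | voices=[77 88 66]
Op 8: note_on(86): all voices busy, STEAL voice 1 (pitch 88, oldest) -> assign | voices=[77 86 66]
Op 9: note_on(85): all voices busy, STEAL voice 2 (pitch 66, oldest) -> assign | voices=[77 86 85]
Op 10: note_on(81): all voices busy, STEAL voice 0 (pitch 77, oldest) -> assign | voices=[81 86 85]
Op 11: note_off(81): free voice 0 | voices=[- 86 85]

Answer: 60 76 71 82 88 66 77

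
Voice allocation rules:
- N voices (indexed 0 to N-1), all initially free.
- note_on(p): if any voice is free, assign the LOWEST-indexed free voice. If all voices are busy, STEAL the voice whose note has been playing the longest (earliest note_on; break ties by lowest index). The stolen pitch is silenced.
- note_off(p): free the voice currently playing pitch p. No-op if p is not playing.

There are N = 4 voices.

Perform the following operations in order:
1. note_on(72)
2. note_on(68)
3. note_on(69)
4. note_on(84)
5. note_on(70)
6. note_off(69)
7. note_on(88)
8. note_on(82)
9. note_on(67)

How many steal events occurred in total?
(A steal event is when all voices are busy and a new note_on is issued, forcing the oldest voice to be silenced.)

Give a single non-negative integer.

Answer: 3

Derivation:
Op 1: note_on(72): voice 0 is free -> assigned | voices=[72 - - -]
Op 2: note_on(68): voice 1 is free -> assigned | voices=[72 68 - -]
Op 3: note_on(69): voice 2 is free -> assigned | voices=[72 68 69 -]
Op 4: note_on(84): voice 3 is free -> assigned | voices=[72 68 69 84]
Op 5: note_on(70): all voices busy, STEAL voice 0 (pitch 72, oldest) -> assign | voices=[70 68 69 84]
Op 6: note_off(69): free voice 2 | voices=[70 68 - 84]
Op 7: note_on(88): voice 2 is free -> assigned | voices=[70 68 88 84]
Op 8: note_on(82): all voices busy, STEAL voice 1 (pitch 68, oldest) -> assign | voices=[70 82 88 84]
Op 9: note_on(67): all voices busy, STEAL voice 3 (pitch 84, oldest) -> assign | voices=[70 82 88 67]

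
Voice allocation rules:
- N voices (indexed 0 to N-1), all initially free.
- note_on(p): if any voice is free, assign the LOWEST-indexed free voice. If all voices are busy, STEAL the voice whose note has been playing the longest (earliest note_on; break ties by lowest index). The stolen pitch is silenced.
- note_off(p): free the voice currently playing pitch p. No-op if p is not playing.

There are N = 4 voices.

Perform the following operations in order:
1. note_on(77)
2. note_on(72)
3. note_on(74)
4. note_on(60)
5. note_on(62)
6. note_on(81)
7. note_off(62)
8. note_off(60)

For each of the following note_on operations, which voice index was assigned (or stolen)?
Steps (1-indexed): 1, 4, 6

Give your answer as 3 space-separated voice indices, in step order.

Op 1: note_on(77): voice 0 is free -> assigned | voices=[77 - - -]
Op 2: note_on(72): voice 1 is free -> assigned | voices=[77 72 - -]
Op 3: note_on(74): voice 2 is free -> assigned | voices=[77 72 74 -]
Op 4: note_on(60): voice 3 is free -> assigned | voices=[77 72 74 60]
Op 5: note_on(62): all voices busy, STEAL voice 0 (pitch 77, oldest) -> assign | voices=[62 72 74 60]
Op 6: note_on(81): all voices busy, STEAL voice 1 (pitch 72, oldest) -> assign | voices=[62 81 74 60]
Op 7: note_off(62): free voice 0 | voices=[- 81 74 60]
Op 8: note_off(60): free voice 3 | voices=[- 81 74 -]

Answer: 0 3 1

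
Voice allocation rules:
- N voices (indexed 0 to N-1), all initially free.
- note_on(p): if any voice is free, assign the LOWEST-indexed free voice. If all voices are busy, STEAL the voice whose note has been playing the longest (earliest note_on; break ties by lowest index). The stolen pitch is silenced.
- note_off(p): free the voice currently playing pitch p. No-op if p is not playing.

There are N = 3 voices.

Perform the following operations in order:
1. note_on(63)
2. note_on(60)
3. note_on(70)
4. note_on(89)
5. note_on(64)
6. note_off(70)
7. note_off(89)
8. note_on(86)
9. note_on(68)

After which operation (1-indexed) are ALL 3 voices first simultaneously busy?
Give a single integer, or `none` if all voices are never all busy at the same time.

Answer: 3

Derivation:
Op 1: note_on(63): voice 0 is free -> assigned | voices=[63 - -]
Op 2: note_on(60): voice 1 is free -> assigned | voices=[63 60 -]
Op 3: note_on(70): voice 2 is free -> assigned | voices=[63 60 70]
Op 4: note_on(89): all voices busy, STEAL voice 0 (pitch 63, oldest) -> assign | voices=[89 60 70]
Op 5: note_on(64): all voices busy, STEAL voice 1 (pitch 60, oldest) -> assign | voices=[89 64 70]
Op 6: note_off(70): free voice 2 | voices=[89 64 -]
Op 7: note_off(89): free voice 0 | voices=[- 64 -]
Op 8: note_on(86): voice 0 is free -> assigned | voices=[86 64 -]
Op 9: note_on(68): voice 2 is free -> assigned | voices=[86 64 68]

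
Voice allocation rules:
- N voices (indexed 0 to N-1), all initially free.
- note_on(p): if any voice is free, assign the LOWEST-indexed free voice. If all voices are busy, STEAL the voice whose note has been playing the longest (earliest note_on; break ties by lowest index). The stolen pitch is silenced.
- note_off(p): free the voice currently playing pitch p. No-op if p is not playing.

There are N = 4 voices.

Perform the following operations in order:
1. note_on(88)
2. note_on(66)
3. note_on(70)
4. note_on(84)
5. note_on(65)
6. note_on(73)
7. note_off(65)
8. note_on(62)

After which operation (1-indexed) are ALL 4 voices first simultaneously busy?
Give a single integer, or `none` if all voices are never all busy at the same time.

Answer: 4

Derivation:
Op 1: note_on(88): voice 0 is free -> assigned | voices=[88 - - -]
Op 2: note_on(66): voice 1 is free -> assigned | voices=[88 66 - -]
Op 3: note_on(70): voice 2 is free -> assigned | voices=[88 66 70 -]
Op 4: note_on(84): voice 3 is free -> assigned | voices=[88 66 70 84]
Op 5: note_on(65): all voices busy, STEAL voice 0 (pitch 88, oldest) -> assign | voices=[65 66 70 84]
Op 6: note_on(73): all voices busy, STEAL voice 1 (pitch 66, oldest) -> assign | voices=[65 73 70 84]
Op 7: note_off(65): free voice 0 | voices=[- 73 70 84]
Op 8: note_on(62): voice 0 is free -> assigned | voices=[62 73 70 84]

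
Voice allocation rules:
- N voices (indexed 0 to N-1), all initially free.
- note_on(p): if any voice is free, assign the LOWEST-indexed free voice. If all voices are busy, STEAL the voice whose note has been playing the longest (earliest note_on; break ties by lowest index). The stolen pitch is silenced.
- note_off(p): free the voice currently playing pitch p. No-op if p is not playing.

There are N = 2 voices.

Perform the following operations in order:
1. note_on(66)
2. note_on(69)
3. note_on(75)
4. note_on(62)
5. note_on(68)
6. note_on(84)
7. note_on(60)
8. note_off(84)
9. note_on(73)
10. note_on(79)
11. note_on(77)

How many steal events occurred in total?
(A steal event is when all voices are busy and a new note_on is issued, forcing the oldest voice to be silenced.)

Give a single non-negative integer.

Op 1: note_on(66): voice 0 is free -> assigned | voices=[66 -]
Op 2: note_on(69): voice 1 is free -> assigned | voices=[66 69]
Op 3: note_on(75): all voices busy, STEAL voice 0 (pitch 66, oldest) -> assign | voices=[75 69]
Op 4: note_on(62): all voices busy, STEAL voice 1 (pitch 69, oldest) -> assign | voices=[75 62]
Op 5: note_on(68): all voices busy, STEAL voice 0 (pitch 75, oldest) -> assign | voices=[68 62]
Op 6: note_on(84): all voices busy, STEAL voice 1 (pitch 62, oldest) -> assign | voices=[68 84]
Op 7: note_on(60): all voices busy, STEAL voice 0 (pitch 68, oldest) -> assign | voices=[60 84]
Op 8: note_off(84): free voice 1 | voices=[60 -]
Op 9: note_on(73): voice 1 is free -> assigned | voices=[60 73]
Op 10: note_on(79): all voices busy, STEAL voice 0 (pitch 60, oldest) -> assign | voices=[79 73]
Op 11: note_on(77): all voices busy, STEAL voice 1 (pitch 73, oldest) -> assign | voices=[79 77]

Answer: 7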